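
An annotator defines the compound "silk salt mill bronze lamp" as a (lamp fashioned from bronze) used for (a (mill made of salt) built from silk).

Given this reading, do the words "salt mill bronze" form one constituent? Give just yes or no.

no

The top-level split is [silk salt mill] [bronze lamp]; the full structure is [[silk [salt mill]] [bronze lamp]].
"salt mill bronze" straddles a constituent boundary, so it is not a single unit.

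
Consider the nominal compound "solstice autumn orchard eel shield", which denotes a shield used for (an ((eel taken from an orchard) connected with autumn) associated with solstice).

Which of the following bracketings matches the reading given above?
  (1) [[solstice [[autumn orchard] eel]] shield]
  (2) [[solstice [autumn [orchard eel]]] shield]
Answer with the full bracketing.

[[solstice [autumn [orchard eel]]] shield]

The paraphrase's head is the "shield" part ("shield"); its modifier is "solstice autumn orchard eel".
That top-level split, carried through the inner groups, gives [[solstice [autumn [orchard eel]]] shield].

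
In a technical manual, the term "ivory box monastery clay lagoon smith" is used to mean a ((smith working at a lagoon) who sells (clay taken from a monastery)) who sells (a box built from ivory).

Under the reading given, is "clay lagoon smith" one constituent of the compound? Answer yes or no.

no

The top-level split is [ivory box] [monastery clay lagoon smith]; the full structure is [[ivory box] [[monastery clay] [lagoon smith]]].
"clay lagoon smith" straddles a constituent boundary, so it is not a single unit.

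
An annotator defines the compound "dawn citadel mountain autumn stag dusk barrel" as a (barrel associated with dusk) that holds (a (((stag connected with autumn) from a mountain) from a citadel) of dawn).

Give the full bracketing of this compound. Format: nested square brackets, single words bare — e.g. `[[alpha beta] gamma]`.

[[dawn [citadel [mountain [autumn stag]]]] [dusk barrel]]

Whole compound: head "barrel" (specifically "dusk barrel"), modifier "dawn citadel mountain autumn stag".
"dawn citadel mountain autumn stag" → head "stag" (specifically "citadel mountain autumn stag"), modifier "dawn".
"citadel mountain autumn stag" → head "stag" (specifically "mountain autumn stag"), modifier "citadel".
"mountain autumn stag" → head "stag" (specifically "autumn stag"), modifier "mountain".
"autumn stag" → head "stag", modifier "autumn".
"dusk barrel" → head "barrel", modifier "dusk".
Assembled: [[dawn [citadel [mountain [autumn stag]]]] [dusk barrel]].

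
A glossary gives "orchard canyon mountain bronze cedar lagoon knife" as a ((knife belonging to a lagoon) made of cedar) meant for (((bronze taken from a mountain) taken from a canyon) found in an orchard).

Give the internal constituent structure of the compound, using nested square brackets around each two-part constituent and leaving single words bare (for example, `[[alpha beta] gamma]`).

[[orchard [canyon [mountain bronze]]] [cedar [lagoon knife]]]

At the top level: head "knife" (specifically "cedar lagoon knife"); modifier "orchard canyon mountain bronze".
Within "orchard canyon mountain bronze", the head is "bronze" (specifically "canyon mountain bronze") and the modifier is "orchard".
Within "canyon mountain bronze", the head is "bronze" (specifically "mountain bronze") and the modifier is "canyon".
Within "mountain bronze", the head is "bronze" and the modifier is "mountain".
Within "cedar lagoon knife", the head is "knife" (specifically "lagoon knife") and the modifier is "cedar".
Within "lagoon knife", the head is "knife" and the modifier is "lagoon".
Putting it together: [[orchard [canyon [mountain bronze]]] [cedar [lagoon knife]]].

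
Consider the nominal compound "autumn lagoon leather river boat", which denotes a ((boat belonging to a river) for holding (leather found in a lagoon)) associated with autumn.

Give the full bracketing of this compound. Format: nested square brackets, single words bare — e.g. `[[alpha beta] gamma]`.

[autumn [[lagoon leather] [river boat]]]

The outermost head in the paraphrase is "boat" (specifically "lagoon leather river boat"), modified by "autumn".
Inside "lagoon leather river boat": head "boat" (specifically "river boat"), modifier "lagoon leather".
Inside "lagoon leather": head "leather", modifier "lagoon".
Inside "river boat": head "boat", modifier "river".
Putting it together: [autumn [[lagoon leather] [river boat]]].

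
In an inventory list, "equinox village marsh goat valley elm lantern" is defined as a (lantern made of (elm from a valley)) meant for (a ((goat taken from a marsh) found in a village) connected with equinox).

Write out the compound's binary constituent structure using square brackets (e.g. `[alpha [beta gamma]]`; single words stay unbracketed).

Whole compound: head "lantern" (specifically "valley elm lantern"), modifier "equinox village marsh goat".
Inside "equinox village marsh goat": head "goat" (specifically "village marsh goat"), modifier "equinox".
Inside "village marsh goat": head "goat" (specifically "marsh goat"), modifier "village".
Inside "marsh goat": head "goat", modifier "marsh".
Inside "valley elm lantern": head "lantern", modifier "valley elm".
Inside "valley elm": head "elm", modifier "valley".
Assembled: [[equinox [village [marsh goat]]] [[valley elm] lantern]].

[[equinox [village [marsh goat]]] [[valley elm] lantern]]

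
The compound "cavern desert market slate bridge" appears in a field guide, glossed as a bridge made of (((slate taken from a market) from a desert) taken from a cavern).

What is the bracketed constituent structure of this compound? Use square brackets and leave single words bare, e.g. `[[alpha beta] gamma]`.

Overall it is a kind of bridge; the modifier is "cavern desert market slate".
Within "cavern desert market slate", the head is "slate" (specifically "desert market slate") and the modifier is "cavern".
Within "desert market slate", the head is "slate" (specifically "market slate") and the modifier is "desert".
Within "market slate", the head is "slate" and the modifier is "market".
Putting it together: [[cavern [desert [market slate]]] bridge].

[[cavern [desert [market slate]]] bridge]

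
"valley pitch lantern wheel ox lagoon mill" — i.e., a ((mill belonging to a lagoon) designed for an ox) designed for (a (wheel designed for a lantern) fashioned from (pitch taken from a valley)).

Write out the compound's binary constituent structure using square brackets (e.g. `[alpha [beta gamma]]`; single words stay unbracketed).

Overall it is a kind of mill (specifically "ox lagoon mill"); the modifier is "valley pitch lantern wheel".
Inside "valley pitch lantern wheel": head "wheel" (specifically "lantern wheel"), modifier "valley pitch".
Inside "valley pitch": head "pitch", modifier "valley".
Inside "lantern wheel": head "wheel", modifier "lantern".
Inside "ox lagoon mill": head "mill" (specifically "lagoon mill"), modifier "ox".
Inside "lagoon mill": head "mill", modifier "lagoon".
Assembled: [[[valley pitch] [lantern wheel]] [ox [lagoon mill]]].

[[[valley pitch] [lantern wheel]] [ox [lagoon mill]]]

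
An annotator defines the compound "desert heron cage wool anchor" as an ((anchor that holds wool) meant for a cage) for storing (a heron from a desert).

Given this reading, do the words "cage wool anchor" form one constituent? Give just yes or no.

The paraphrase groups the words so that "cage wool anchor" is one unit: it corresponds to a single parenthesized sub-phrase.
The full structure is [[desert heron] [cage [wool anchor]]], in which [cage wool anchor] is a constituent.

yes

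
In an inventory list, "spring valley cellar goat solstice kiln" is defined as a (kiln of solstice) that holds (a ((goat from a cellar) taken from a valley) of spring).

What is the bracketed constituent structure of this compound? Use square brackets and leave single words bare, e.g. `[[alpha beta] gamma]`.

Overall it is a kind of kiln (specifically "solstice kiln"); the modifier is "spring valley cellar goat".
Inside "spring valley cellar goat": head "goat" (specifically "valley cellar goat"), modifier "spring".
Inside "valley cellar goat": head "goat" (specifically "cellar goat"), modifier "valley".
Inside "cellar goat": head "goat", modifier "cellar".
Inside "solstice kiln": head "kiln", modifier "solstice".
Assembled: [[spring [valley [cellar goat]]] [solstice kiln]].

[[spring [valley [cellar goat]]] [solstice kiln]]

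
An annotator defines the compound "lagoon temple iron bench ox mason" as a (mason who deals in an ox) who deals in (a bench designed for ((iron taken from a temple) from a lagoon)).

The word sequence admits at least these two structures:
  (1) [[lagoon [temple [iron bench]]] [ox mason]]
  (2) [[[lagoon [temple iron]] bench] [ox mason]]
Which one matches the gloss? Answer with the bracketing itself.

The paraphrase's head is the "mason" part ("ox mason"); its modifier is "lagoon temple iron bench".
That top-level split, carried through the inner groups, gives [[[lagoon [temple iron]] bench] [ox mason]].

[[[lagoon [temple iron]] bench] [ox mason]]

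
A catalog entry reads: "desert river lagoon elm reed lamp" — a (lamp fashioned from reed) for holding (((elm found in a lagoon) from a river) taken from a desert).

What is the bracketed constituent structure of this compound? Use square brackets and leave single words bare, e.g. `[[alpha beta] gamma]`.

At the top level: head "lamp" (specifically "reed lamp"); modifier "desert river lagoon elm".
Inside "desert river lagoon elm": head "elm" (specifically "river lagoon elm"), modifier "desert".
Inside "river lagoon elm": head "elm" (specifically "lagoon elm"), modifier "river".
Inside "lagoon elm": head "elm", modifier "lagoon".
Inside "reed lamp": head "lamp", modifier "reed".
Assembled: [[desert [river [lagoon elm]]] [reed lamp]].

[[desert [river [lagoon elm]]] [reed lamp]]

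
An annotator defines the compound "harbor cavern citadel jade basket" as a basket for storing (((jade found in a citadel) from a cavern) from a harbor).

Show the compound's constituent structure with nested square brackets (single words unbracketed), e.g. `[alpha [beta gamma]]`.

[[harbor [cavern [citadel jade]]] basket]

At the top level: head "basket"; modifier "harbor cavern citadel jade".
Inside "harbor cavern citadel jade": head "jade" (specifically "cavern citadel jade"), modifier "harbor".
Inside "cavern citadel jade": head "jade" (specifically "citadel jade"), modifier "cavern".
Inside "citadel jade": head "jade", modifier "citadel".
Putting it together: [[harbor [cavern [citadel jade]]] basket].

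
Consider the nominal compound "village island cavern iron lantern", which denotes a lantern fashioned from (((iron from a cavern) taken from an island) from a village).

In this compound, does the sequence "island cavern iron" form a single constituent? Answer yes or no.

yes

The paraphrase groups the words so that "island cavern iron" is one unit: it corresponds to a single parenthesized sub-phrase.
The full structure is [[village [island [cavern iron]]] lantern], in which [island cavern iron] is a constituent.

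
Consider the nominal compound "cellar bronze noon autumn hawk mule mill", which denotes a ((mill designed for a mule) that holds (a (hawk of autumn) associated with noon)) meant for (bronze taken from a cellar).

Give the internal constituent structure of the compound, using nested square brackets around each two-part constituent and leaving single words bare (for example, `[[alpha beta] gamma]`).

The outermost head in the paraphrase is "mill" (specifically "noon autumn hawk mule mill"), modified by "cellar bronze".
Within "cellar bronze", the head is "bronze" and the modifier is "cellar".
Within "noon autumn hawk mule mill", the head is "mill" (specifically "mule mill") and the modifier is "noon autumn hawk".
Within "noon autumn hawk", the head is "hawk" (specifically "autumn hawk") and the modifier is "noon".
Within "autumn hawk", the head is "hawk" and the modifier is "autumn".
Within "mule mill", the head is "mill" and the modifier is "mule".
Putting it together: [[cellar bronze] [[noon [autumn hawk]] [mule mill]]].

[[cellar bronze] [[noon [autumn hawk]] [mule mill]]]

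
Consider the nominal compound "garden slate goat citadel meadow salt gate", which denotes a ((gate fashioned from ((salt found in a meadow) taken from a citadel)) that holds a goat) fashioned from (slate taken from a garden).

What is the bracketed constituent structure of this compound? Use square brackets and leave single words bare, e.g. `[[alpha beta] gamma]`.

The outermost head in the paraphrase is "gate" (specifically "goat citadel meadow salt gate"), modified by "garden slate".
Within "garden slate", the head is "slate" and the modifier is "garden".
Within "goat citadel meadow salt gate", the head is "gate" (specifically "citadel meadow salt gate") and the modifier is "goat".
Within "citadel meadow salt gate", the head is "gate" and the modifier is "citadel meadow salt".
Within "citadel meadow salt", the head is "salt" (specifically "meadow salt") and the modifier is "citadel".
Within "meadow salt", the head is "salt" and the modifier is "meadow".
Putting it together: [[garden slate] [goat [[citadel [meadow salt]] gate]]].

[[garden slate] [goat [[citadel [meadow salt]] gate]]]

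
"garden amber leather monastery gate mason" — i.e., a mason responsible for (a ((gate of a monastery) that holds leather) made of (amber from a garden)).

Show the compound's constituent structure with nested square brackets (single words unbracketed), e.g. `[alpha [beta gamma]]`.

At the top level: head "mason"; modifier "garden amber leather monastery gate".
Inside "garden amber leather monastery gate": head "gate" (specifically "leather monastery gate"), modifier "garden amber".
Inside "garden amber": head "amber", modifier "garden".
Inside "leather monastery gate": head "gate" (specifically "monastery gate"), modifier "leather".
Inside "monastery gate": head "gate", modifier "monastery".
So the structure is [[[garden amber] [leather [monastery gate]]] mason].

[[[garden amber] [leather [monastery gate]]] mason]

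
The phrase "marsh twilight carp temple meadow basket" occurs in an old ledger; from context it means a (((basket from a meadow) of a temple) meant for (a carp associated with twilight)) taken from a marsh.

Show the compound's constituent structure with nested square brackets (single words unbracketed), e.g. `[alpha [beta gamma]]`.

At the top level: head "basket" (specifically "twilight carp temple meadow basket"); modifier "marsh".
Inside "twilight carp temple meadow basket": head "basket" (specifically "temple meadow basket"), modifier "twilight carp".
Inside "twilight carp": head "carp", modifier "twilight".
Inside "temple meadow basket": head "basket" (specifically "meadow basket"), modifier "temple".
Inside "meadow basket": head "basket", modifier "meadow".
Assembled: [marsh [[twilight carp] [temple [meadow basket]]]].

[marsh [[twilight carp] [temple [meadow basket]]]]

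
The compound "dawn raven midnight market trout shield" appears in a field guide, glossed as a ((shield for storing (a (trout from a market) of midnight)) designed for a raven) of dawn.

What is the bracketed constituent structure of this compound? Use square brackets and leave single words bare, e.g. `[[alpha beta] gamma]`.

[dawn [raven [[midnight [market trout]] shield]]]

The outermost head in the paraphrase is "shield" (specifically "raven midnight market trout shield"), modified by "dawn".
Inside "raven midnight market trout shield": head "shield" (specifically "midnight market trout shield"), modifier "raven".
Inside "midnight market trout shield": head "shield", modifier "midnight market trout".
Inside "midnight market trout": head "trout" (specifically "market trout"), modifier "midnight".
Inside "market trout": head "trout", modifier "market".
Assembled: [dawn [raven [[midnight [market trout]] shield]]].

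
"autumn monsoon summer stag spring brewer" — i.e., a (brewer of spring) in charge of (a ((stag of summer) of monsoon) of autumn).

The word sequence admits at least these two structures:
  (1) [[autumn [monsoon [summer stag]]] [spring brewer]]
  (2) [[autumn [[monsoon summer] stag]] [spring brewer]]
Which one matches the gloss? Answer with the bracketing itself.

The paraphrase's head is the "brewer" part ("spring brewer"); its modifier is "autumn monsoon summer stag".
That top-level split, carried through the inner groups, gives [[autumn [monsoon [summer stag]]] [spring brewer]].

[[autumn [monsoon [summer stag]]] [spring brewer]]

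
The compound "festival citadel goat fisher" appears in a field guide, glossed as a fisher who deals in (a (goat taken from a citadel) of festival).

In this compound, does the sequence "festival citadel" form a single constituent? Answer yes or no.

The top-level split is [festival citadel goat] [fisher]; the full structure is [[festival [citadel goat]] fisher].
"festival citadel" straddles a constituent boundary, so it is not a single unit.

no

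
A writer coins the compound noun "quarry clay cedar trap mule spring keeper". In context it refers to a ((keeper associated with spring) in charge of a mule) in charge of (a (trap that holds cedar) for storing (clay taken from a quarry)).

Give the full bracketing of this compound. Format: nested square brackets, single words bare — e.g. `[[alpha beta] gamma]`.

[[[quarry clay] [cedar trap]] [mule [spring keeper]]]

Whole compound: head "keeper" (specifically "mule spring keeper"), modifier "quarry clay cedar trap".
Inside "quarry clay cedar trap": head "trap" (specifically "cedar trap"), modifier "quarry clay".
Inside "quarry clay": head "clay", modifier "quarry".
Inside "cedar trap": head "trap", modifier "cedar".
Inside "mule spring keeper": head "keeper" (specifically "spring keeper"), modifier "mule".
Inside "spring keeper": head "keeper", modifier "spring".
Putting it together: [[[quarry clay] [cedar trap]] [mule [spring keeper]]].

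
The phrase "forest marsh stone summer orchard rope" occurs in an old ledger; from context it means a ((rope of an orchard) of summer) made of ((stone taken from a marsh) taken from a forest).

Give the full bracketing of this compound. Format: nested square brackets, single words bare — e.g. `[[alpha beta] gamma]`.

Whole compound: head "rope" (specifically "summer orchard rope"), modifier "forest marsh stone".
Inside "forest marsh stone": head "stone" (specifically "marsh stone"), modifier "forest".
Inside "marsh stone": head "stone", modifier "marsh".
Inside "summer orchard rope": head "rope" (specifically "orchard rope"), modifier "summer".
Inside "orchard rope": head "rope", modifier "orchard".
Putting it together: [[forest [marsh stone]] [summer [orchard rope]]].

[[forest [marsh stone]] [summer [orchard rope]]]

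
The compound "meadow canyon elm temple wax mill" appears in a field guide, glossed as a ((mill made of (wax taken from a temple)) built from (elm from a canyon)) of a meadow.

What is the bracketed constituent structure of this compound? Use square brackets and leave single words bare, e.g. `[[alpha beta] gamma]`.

The outermost head in the paraphrase is "mill" (specifically "canyon elm temple wax mill"), modified by "meadow".
Inside "canyon elm temple wax mill": head "mill" (specifically "temple wax mill"), modifier "canyon elm".
Inside "canyon elm": head "elm", modifier "canyon".
Inside "temple wax mill": head "mill", modifier "temple wax".
Inside "temple wax": head "wax", modifier "temple".
Putting it together: [meadow [[canyon elm] [[temple wax] mill]]].

[meadow [[canyon elm] [[temple wax] mill]]]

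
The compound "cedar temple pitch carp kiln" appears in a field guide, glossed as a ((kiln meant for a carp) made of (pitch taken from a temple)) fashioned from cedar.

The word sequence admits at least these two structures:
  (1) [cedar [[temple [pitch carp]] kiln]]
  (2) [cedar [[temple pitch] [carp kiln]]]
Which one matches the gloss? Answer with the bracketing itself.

The paraphrase's head is the "kiln" part ("temple pitch carp kiln"); its modifier is "cedar".
That top-level split, carried through the inner groups, gives [cedar [[temple pitch] [carp kiln]]].

[cedar [[temple pitch] [carp kiln]]]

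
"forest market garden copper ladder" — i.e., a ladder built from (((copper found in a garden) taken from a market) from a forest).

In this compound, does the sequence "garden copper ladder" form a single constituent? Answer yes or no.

The top-level split is [forest market garden copper] [ladder]; the full structure is [[forest [market [garden copper]]] ladder].
"garden copper ladder" straddles a constituent boundary, so it is not a single unit.

no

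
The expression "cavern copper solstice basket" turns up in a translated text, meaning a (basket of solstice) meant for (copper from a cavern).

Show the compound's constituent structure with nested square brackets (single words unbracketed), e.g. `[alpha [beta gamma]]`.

[[cavern copper] [solstice basket]]

At the top level: head "basket" (specifically "solstice basket"); modifier "cavern copper".
Within "cavern copper", the head is "copper" and the modifier is "cavern".
Within "solstice basket", the head is "basket" and the modifier is "solstice".
So the structure is [[cavern copper] [solstice basket]].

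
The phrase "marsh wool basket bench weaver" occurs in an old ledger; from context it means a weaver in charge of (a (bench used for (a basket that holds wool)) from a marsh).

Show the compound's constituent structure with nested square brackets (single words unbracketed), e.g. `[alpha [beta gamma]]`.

Whole compound: head "weaver", modifier "marsh wool basket bench".
"marsh wool basket bench" → head "bench" (specifically "wool basket bench"), modifier "marsh".
"wool basket bench" → head "bench", modifier "wool basket".
"wool basket" → head "basket", modifier "wool".
Putting it together: [[marsh [[wool basket] bench]] weaver].

[[marsh [[wool basket] bench]] weaver]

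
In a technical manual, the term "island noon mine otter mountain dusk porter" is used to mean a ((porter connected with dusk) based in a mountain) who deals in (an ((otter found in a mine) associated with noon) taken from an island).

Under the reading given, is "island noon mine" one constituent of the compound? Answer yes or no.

no

The top-level split is [island noon mine otter] [mountain dusk porter]; the full structure is [[island [noon [mine otter]]] [mountain [dusk porter]]].
"island noon mine" straddles a constituent boundary, so it is not a single unit.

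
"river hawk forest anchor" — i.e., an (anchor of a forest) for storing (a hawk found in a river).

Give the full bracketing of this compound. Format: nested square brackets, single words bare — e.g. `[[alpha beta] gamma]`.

At the top level: head "anchor" (specifically "forest anchor"); modifier "river hawk".
Inside "river hawk": head "hawk", modifier "river".
Inside "forest anchor": head "anchor", modifier "forest".
Assembled: [[river hawk] [forest anchor]].

[[river hawk] [forest anchor]]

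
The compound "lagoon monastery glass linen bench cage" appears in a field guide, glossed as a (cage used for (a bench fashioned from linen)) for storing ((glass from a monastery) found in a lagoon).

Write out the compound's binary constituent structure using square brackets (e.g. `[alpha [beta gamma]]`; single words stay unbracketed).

The outermost head in the paraphrase is "cage" (specifically "linen bench cage"), modified by "lagoon monastery glass".
"lagoon monastery glass" → head "glass" (specifically "monastery glass"), modifier "lagoon".
"monastery glass" → head "glass", modifier "monastery".
"linen bench cage" → head "cage", modifier "linen bench".
"linen bench" → head "bench", modifier "linen".
Assembled: [[lagoon [monastery glass]] [[linen bench] cage]].

[[lagoon [monastery glass]] [[linen bench] cage]]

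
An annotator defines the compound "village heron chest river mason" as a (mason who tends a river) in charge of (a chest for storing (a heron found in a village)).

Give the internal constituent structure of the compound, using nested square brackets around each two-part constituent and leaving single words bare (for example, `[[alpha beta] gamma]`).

[[[village heron] chest] [river mason]]

Overall it is a kind of mason (specifically "river mason"); the modifier is "village heron chest".
Within "village heron chest", the head is "chest" and the modifier is "village heron".
Within "village heron", the head is "heron" and the modifier is "village".
Within "river mason", the head is "mason" and the modifier is "river".
So the structure is [[[village heron] chest] [river mason]].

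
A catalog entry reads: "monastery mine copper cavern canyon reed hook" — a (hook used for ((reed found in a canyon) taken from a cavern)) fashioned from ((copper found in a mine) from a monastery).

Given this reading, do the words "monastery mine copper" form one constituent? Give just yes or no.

yes

The paraphrase groups the words so that "monastery mine copper" is one unit: it corresponds to a single parenthesized sub-phrase.
The full structure is [[monastery [mine copper]] [[cavern [canyon reed]] hook]], in which [monastery mine copper] is a constituent.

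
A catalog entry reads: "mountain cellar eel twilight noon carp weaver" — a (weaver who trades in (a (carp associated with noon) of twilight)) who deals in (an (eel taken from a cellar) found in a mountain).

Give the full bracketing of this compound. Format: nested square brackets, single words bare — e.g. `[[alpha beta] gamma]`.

Whole compound: head "weaver" (specifically "twilight noon carp weaver"), modifier "mountain cellar eel".
Inside "mountain cellar eel": head "eel" (specifically "cellar eel"), modifier "mountain".
Inside "cellar eel": head "eel", modifier "cellar".
Inside "twilight noon carp weaver": head "weaver", modifier "twilight noon carp".
Inside "twilight noon carp": head "carp" (specifically "noon carp"), modifier "twilight".
Inside "noon carp": head "carp", modifier "noon".
Putting it together: [[mountain [cellar eel]] [[twilight [noon carp]] weaver]].

[[mountain [cellar eel]] [[twilight [noon carp]] weaver]]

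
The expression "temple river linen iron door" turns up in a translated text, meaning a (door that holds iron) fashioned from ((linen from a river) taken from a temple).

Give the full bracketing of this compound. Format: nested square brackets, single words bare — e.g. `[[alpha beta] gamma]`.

[[temple [river linen]] [iron door]]

Overall it is a kind of door (specifically "iron door"); the modifier is "temple river linen".
Within "temple river linen", the head is "linen" (specifically "river linen") and the modifier is "temple".
Within "river linen", the head is "linen" and the modifier is "river".
Within "iron door", the head is "door" and the modifier is "iron".
Putting it together: [[temple [river linen]] [iron door]].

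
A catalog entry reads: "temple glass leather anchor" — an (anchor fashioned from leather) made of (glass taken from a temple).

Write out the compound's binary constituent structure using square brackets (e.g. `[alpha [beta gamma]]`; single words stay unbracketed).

[[temple glass] [leather anchor]]

Whole compound: head "anchor" (specifically "leather anchor"), modifier "temple glass".
Inside "temple glass": head "glass", modifier "temple".
Inside "leather anchor": head "anchor", modifier "leather".
Assembled: [[temple glass] [leather anchor]].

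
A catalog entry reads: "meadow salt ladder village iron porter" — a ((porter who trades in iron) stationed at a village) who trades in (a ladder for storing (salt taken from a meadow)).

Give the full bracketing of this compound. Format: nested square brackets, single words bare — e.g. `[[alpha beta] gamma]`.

Whole compound: head "porter" (specifically "village iron porter"), modifier "meadow salt ladder".
Inside "meadow salt ladder": head "ladder", modifier "meadow salt".
Inside "meadow salt": head "salt", modifier "meadow".
Inside "village iron porter": head "porter" (specifically "iron porter"), modifier "village".
Inside "iron porter": head "porter", modifier "iron".
Putting it together: [[[meadow salt] ladder] [village [iron porter]]].

[[[meadow salt] ladder] [village [iron porter]]]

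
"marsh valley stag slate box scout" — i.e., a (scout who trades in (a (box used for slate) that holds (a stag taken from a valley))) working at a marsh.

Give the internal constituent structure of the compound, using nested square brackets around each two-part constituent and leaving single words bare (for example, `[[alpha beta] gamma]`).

Overall it is a kind of scout (specifically "valley stag slate box scout"); the modifier is "marsh".
"valley stag slate box scout" → head "scout", modifier "valley stag slate box".
"valley stag slate box" → head "box" (specifically "slate box"), modifier "valley stag".
"valley stag" → head "stag", modifier "valley".
"slate box" → head "box", modifier "slate".
So the structure is [marsh [[[valley stag] [slate box]] scout]].

[marsh [[[valley stag] [slate box]] scout]]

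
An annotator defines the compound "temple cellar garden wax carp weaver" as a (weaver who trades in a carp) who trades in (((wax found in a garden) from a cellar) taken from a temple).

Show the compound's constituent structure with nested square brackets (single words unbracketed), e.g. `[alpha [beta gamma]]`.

[[temple [cellar [garden wax]]] [carp weaver]]

Whole compound: head "weaver" (specifically "carp weaver"), modifier "temple cellar garden wax".
Inside "temple cellar garden wax": head "wax" (specifically "cellar garden wax"), modifier "temple".
Inside "cellar garden wax": head "wax" (specifically "garden wax"), modifier "cellar".
Inside "garden wax": head "wax", modifier "garden".
Inside "carp weaver": head "weaver", modifier "carp".
Putting it together: [[temple [cellar [garden wax]]] [carp weaver]].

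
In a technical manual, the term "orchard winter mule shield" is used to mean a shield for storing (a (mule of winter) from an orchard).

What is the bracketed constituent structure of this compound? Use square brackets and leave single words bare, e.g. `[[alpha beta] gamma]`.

[[orchard [winter mule]] shield]

The outermost head in the paraphrase is "shield", modified by "orchard winter mule".
Within "orchard winter mule", the head is "mule" (specifically "winter mule") and the modifier is "orchard".
Within "winter mule", the head is "mule" and the modifier is "winter".
So the structure is [[orchard [winter mule]] shield].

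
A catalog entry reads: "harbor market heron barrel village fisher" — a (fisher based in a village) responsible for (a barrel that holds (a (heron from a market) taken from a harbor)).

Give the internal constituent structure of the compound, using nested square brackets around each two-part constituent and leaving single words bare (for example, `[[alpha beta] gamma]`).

Whole compound: head "fisher" (specifically "village fisher"), modifier "harbor market heron barrel".
Inside "harbor market heron barrel": head "barrel", modifier "harbor market heron".
Inside "harbor market heron": head "heron" (specifically "market heron"), modifier "harbor".
Inside "market heron": head "heron", modifier "market".
Inside "village fisher": head "fisher", modifier "village".
So the structure is [[[harbor [market heron]] barrel] [village fisher]].

[[[harbor [market heron]] barrel] [village fisher]]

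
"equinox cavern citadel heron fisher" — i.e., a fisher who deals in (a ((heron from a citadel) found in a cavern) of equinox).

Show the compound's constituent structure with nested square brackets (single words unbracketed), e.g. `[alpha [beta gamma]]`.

Whole compound: head "fisher", modifier "equinox cavern citadel heron".
Within "equinox cavern citadel heron", the head is "heron" (specifically "cavern citadel heron") and the modifier is "equinox".
Within "cavern citadel heron", the head is "heron" (specifically "citadel heron") and the modifier is "cavern".
Within "citadel heron", the head is "heron" and the modifier is "citadel".
Putting it together: [[equinox [cavern [citadel heron]]] fisher].

[[equinox [cavern [citadel heron]]] fisher]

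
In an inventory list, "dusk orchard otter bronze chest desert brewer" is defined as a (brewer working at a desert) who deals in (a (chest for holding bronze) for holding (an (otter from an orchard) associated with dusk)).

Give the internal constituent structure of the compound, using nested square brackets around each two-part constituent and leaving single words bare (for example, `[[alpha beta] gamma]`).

The outermost head in the paraphrase is "brewer" (specifically "desert brewer"), modified by "dusk orchard otter bronze chest".
"dusk orchard otter bronze chest" → head "chest" (specifically "bronze chest"), modifier "dusk orchard otter".
"dusk orchard otter" → head "otter" (specifically "orchard otter"), modifier "dusk".
"orchard otter" → head "otter", modifier "orchard".
"bronze chest" → head "chest", modifier "bronze".
"desert brewer" → head "brewer", modifier "desert".
So the structure is [[[dusk [orchard otter]] [bronze chest]] [desert brewer]].

[[[dusk [orchard otter]] [bronze chest]] [desert brewer]]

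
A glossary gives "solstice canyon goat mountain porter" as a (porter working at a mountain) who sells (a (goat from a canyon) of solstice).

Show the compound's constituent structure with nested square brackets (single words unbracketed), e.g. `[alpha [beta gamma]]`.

At the top level: head "porter" (specifically "mountain porter"); modifier "solstice canyon goat".
Inside "solstice canyon goat": head "goat" (specifically "canyon goat"), modifier "solstice".
Inside "canyon goat": head "goat", modifier "canyon".
Inside "mountain porter": head "porter", modifier "mountain".
Assembled: [[solstice [canyon goat]] [mountain porter]].

[[solstice [canyon goat]] [mountain porter]]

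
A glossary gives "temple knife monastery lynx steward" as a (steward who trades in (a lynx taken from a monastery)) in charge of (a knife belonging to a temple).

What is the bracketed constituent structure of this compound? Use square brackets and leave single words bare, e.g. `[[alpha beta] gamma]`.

[[temple knife] [[monastery lynx] steward]]

Overall it is a kind of steward (specifically "monastery lynx steward"); the modifier is "temple knife".
Inside "temple knife": head "knife", modifier "temple".
Inside "monastery lynx steward": head "steward", modifier "monastery lynx".
Inside "monastery lynx": head "lynx", modifier "monastery".
So the structure is [[temple knife] [[monastery lynx] steward]].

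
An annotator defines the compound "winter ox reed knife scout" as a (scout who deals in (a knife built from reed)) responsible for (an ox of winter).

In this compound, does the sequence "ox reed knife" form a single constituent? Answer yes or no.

no

The top-level split is [winter ox] [reed knife scout]; the full structure is [[winter ox] [[reed knife] scout]].
"ox reed knife" straddles a constituent boundary, so it is not a single unit.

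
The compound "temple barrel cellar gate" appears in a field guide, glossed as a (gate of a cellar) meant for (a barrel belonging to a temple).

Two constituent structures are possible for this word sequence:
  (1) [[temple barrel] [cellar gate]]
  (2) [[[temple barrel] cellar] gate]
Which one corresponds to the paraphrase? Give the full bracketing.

The paraphrase's head is the "gate" part ("cellar gate"); its modifier is "temple barrel".
That top-level split, carried through the inner groups, gives [[temple barrel] [cellar gate]].

[[temple barrel] [cellar gate]]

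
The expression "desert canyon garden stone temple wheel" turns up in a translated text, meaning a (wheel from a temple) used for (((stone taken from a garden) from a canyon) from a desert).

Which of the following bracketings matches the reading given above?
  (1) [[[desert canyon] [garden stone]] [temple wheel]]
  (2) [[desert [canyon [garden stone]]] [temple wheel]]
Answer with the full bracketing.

The paraphrase's head is the "wheel" part ("temple wheel"); its modifier is "desert canyon garden stone".
That top-level split, carried through the inner groups, gives [[desert [canyon [garden stone]]] [temple wheel]].

[[desert [canyon [garden stone]]] [temple wheel]]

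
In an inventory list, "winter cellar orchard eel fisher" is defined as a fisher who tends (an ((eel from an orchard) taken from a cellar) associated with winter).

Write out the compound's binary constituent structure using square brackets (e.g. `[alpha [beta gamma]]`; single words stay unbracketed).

At the top level: head "fisher"; modifier "winter cellar orchard eel".
Within "winter cellar orchard eel", the head is "eel" (specifically "cellar orchard eel") and the modifier is "winter".
Within "cellar orchard eel", the head is "eel" (specifically "orchard eel") and the modifier is "cellar".
Within "orchard eel", the head is "eel" and the modifier is "orchard".
So the structure is [[winter [cellar [orchard eel]]] fisher].

[[winter [cellar [orchard eel]]] fisher]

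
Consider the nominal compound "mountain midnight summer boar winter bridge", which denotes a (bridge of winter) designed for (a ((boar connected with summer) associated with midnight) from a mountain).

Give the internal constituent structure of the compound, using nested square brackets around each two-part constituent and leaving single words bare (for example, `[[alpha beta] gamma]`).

[[mountain [midnight [summer boar]]] [winter bridge]]

The outermost head in the paraphrase is "bridge" (specifically "winter bridge"), modified by "mountain midnight summer boar".
"mountain midnight summer boar" → head "boar" (specifically "midnight summer boar"), modifier "mountain".
"midnight summer boar" → head "boar" (specifically "summer boar"), modifier "midnight".
"summer boar" → head "boar", modifier "summer".
"winter bridge" → head "bridge", modifier "winter".
Assembled: [[mountain [midnight [summer boar]]] [winter bridge]].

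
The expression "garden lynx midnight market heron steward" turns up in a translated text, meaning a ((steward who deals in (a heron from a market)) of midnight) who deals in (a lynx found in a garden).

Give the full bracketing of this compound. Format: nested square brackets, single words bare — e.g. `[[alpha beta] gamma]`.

[[garden lynx] [midnight [[market heron] steward]]]

Overall it is a kind of steward (specifically "midnight market heron steward"); the modifier is "garden lynx".
Inside "garden lynx": head "lynx", modifier "garden".
Inside "midnight market heron steward": head "steward" (specifically "market heron steward"), modifier "midnight".
Inside "market heron steward": head "steward", modifier "market heron".
Inside "market heron": head "heron", modifier "market".
So the structure is [[garden lynx] [midnight [[market heron] steward]]].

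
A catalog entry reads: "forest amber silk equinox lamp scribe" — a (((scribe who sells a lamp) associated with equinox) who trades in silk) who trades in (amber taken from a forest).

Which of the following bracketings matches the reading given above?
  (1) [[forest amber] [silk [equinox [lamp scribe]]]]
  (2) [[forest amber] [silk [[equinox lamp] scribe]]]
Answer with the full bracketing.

The paraphrase's head is the "scribe" part ("silk equinox lamp scribe"); its modifier is "forest amber".
That top-level split, carried through the inner groups, gives [[forest amber] [silk [equinox [lamp scribe]]]].

[[forest amber] [silk [equinox [lamp scribe]]]]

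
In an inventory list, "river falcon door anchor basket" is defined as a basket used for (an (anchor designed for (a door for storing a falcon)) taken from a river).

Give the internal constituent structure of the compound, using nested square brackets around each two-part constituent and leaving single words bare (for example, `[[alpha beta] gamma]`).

At the top level: head "basket"; modifier "river falcon door anchor".
Inside "river falcon door anchor": head "anchor" (specifically "falcon door anchor"), modifier "river".
Inside "falcon door anchor": head "anchor", modifier "falcon door".
Inside "falcon door": head "door", modifier "falcon".
So the structure is [[river [[falcon door] anchor]] basket].

[[river [[falcon door] anchor]] basket]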